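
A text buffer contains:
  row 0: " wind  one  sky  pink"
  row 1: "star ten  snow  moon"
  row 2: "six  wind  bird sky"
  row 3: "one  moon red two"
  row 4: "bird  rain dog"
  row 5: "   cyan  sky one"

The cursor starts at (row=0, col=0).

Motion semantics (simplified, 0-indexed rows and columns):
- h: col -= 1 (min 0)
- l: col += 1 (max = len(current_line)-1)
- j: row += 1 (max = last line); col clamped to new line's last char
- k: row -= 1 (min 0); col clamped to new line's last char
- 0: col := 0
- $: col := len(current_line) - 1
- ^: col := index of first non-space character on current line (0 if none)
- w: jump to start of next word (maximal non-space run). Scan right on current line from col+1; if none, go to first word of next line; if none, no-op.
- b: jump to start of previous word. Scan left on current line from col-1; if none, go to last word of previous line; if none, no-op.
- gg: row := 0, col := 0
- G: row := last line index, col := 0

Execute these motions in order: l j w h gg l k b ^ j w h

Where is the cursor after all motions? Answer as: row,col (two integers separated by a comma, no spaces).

After 1 (l): row=0 col=1 char='w'
After 2 (j): row=1 col=1 char='t'
After 3 (w): row=1 col=5 char='t'
After 4 (h): row=1 col=4 char='_'
After 5 (gg): row=0 col=0 char='_'
After 6 (l): row=0 col=1 char='w'
After 7 (k): row=0 col=1 char='w'
After 8 (b): row=0 col=1 char='w'
After 9 (^): row=0 col=1 char='w'
After 10 (j): row=1 col=1 char='t'
After 11 (w): row=1 col=5 char='t'
After 12 (h): row=1 col=4 char='_'

Answer: 1,4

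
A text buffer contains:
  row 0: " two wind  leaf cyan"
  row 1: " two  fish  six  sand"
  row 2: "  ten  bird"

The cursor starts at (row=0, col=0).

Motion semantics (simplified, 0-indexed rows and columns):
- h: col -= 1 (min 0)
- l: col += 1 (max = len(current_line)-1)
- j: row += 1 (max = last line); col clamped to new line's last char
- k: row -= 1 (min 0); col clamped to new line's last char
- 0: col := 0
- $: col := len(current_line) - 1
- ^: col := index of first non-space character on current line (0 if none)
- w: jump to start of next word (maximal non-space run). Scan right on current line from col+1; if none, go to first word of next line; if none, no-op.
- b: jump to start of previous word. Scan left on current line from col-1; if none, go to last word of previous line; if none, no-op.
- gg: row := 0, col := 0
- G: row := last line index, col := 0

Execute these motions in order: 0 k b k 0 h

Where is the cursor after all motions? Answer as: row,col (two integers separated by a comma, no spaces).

After 1 (0): row=0 col=0 char='_'
After 2 (k): row=0 col=0 char='_'
After 3 (b): row=0 col=0 char='_'
After 4 (k): row=0 col=0 char='_'
After 5 (0): row=0 col=0 char='_'
After 6 (h): row=0 col=0 char='_'

Answer: 0,0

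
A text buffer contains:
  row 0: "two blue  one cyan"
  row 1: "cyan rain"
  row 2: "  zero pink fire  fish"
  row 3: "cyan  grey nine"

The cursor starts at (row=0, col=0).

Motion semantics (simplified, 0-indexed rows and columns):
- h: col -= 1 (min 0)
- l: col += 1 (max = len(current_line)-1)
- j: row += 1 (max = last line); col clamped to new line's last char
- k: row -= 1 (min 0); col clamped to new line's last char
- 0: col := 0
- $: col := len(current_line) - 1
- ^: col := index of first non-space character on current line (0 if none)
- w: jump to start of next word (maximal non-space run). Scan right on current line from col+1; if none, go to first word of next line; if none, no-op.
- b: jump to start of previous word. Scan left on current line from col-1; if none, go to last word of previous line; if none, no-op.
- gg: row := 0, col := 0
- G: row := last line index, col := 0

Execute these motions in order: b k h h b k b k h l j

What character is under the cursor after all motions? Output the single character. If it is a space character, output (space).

Answer: y

Derivation:
After 1 (b): row=0 col=0 char='t'
After 2 (k): row=0 col=0 char='t'
After 3 (h): row=0 col=0 char='t'
After 4 (h): row=0 col=0 char='t'
After 5 (b): row=0 col=0 char='t'
After 6 (k): row=0 col=0 char='t'
After 7 (b): row=0 col=0 char='t'
After 8 (k): row=0 col=0 char='t'
After 9 (h): row=0 col=0 char='t'
After 10 (l): row=0 col=1 char='w'
After 11 (j): row=1 col=1 char='y'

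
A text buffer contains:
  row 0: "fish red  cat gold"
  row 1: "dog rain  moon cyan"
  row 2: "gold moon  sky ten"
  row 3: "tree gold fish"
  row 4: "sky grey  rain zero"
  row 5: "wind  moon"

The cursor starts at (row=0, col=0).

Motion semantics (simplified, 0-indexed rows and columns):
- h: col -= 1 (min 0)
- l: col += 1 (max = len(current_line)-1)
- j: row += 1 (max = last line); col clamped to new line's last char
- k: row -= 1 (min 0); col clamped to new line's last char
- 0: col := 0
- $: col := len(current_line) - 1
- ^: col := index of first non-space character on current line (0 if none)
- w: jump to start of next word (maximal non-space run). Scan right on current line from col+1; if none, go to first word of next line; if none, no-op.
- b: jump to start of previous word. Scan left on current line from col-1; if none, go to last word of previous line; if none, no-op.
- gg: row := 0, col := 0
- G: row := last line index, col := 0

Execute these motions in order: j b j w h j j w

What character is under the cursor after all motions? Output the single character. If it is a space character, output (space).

After 1 (j): row=1 col=0 char='d'
After 2 (b): row=0 col=14 char='g'
After 3 (j): row=1 col=14 char='_'
After 4 (w): row=1 col=15 char='c'
After 5 (h): row=1 col=14 char='_'
After 6 (j): row=2 col=14 char='_'
After 7 (j): row=3 col=13 char='h'
After 8 (w): row=4 col=0 char='s'

Answer: s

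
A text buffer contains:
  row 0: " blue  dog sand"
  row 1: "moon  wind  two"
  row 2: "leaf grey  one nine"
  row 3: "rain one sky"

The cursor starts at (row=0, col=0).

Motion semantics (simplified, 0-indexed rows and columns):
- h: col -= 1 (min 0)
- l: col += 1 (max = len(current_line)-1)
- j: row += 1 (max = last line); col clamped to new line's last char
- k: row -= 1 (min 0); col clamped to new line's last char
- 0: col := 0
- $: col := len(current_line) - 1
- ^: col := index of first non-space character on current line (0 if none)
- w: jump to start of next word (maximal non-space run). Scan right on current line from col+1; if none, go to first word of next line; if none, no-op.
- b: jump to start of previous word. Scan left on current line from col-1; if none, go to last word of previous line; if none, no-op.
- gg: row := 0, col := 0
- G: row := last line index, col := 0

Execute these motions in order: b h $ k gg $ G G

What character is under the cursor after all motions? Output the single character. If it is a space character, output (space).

Answer: r

Derivation:
After 1 (b): row=0 col=0 char='_'
After 2 (h): row=0 col=0 char='_'
After 3 ($): row=0 col=14 char='d'
After 4 (k): row=0 col=14 char='d'
After 5 (gg): row=0 col=0 char='_'
After 6 ($): row=0 col=14 char='d'
After 7 (G): row=3 col=0 char='r'
After 8 (G): row=3 col=0 char='r'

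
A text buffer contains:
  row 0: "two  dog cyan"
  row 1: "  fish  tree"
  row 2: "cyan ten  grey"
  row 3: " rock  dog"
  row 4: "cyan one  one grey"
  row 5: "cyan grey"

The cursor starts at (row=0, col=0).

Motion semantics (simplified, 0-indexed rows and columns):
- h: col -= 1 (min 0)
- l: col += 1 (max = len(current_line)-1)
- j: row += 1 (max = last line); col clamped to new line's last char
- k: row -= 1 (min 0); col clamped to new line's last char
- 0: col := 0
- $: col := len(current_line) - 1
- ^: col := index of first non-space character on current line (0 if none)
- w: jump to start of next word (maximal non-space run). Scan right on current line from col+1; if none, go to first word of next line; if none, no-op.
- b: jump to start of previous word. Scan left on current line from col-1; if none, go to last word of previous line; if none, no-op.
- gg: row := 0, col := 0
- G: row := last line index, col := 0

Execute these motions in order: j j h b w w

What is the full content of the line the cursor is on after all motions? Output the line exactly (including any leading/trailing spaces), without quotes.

After 1 (j): row=1 col=0 char='_'
After 2 (j): row=2 col=0 char='c'
After 3 (h): row=2 col=0 char='c'
After 4 (b): row=1 col=8 char='t'
After 5 (w): row=2 col=0 char='c'
After 6 (w): row=2 col=5 char='t'

Answer: cyan ten  grey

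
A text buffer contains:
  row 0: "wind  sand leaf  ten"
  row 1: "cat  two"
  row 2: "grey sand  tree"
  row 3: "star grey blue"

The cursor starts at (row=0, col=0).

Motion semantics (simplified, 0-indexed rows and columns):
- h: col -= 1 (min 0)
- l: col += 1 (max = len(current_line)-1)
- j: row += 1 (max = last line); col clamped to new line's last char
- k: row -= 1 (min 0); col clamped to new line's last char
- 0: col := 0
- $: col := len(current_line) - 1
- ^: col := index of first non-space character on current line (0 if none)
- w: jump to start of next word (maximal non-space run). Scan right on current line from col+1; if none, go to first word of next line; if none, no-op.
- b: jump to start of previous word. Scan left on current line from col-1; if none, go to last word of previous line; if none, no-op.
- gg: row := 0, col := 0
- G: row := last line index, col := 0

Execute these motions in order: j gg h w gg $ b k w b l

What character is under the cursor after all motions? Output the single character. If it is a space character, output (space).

Answer: e

Derivation:
After 1 (j): row=1 col=0 char='c'
After 2 (gg): row=0 col=0 char='w'
After 3 (h): row=0 col=0 char='w'
After 4 (w): row=0 col=6 char='s'
After 5 (gg): row=0 col=0 char='w'
After 6 ($): row=0 col=19 char='n'
After 7 (b): row=0 col=17 char='t'
After 8 (k): row=0 col=17 char='t'
After 9 (w): row=1 col=0 char='c'
After 10 (b): row=0 col=17 char='t'
After 11 (l): row=0 col=18 char='e'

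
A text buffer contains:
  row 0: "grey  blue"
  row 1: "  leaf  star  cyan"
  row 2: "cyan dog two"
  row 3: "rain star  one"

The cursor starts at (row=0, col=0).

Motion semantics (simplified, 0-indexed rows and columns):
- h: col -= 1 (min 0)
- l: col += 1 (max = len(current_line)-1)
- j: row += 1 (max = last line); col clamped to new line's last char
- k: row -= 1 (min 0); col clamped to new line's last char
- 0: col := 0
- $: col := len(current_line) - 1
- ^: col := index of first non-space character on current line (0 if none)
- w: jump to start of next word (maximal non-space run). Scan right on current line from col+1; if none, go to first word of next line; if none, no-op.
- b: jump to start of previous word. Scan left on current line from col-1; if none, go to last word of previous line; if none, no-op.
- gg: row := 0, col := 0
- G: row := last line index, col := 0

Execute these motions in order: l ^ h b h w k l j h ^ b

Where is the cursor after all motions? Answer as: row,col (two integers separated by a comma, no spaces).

Answer: 0,6

Derivation:
After 1 (l): row=0 col=1 char='r'
After 2 (^): row=0 col=0 char='g'
After 3 (h): row=0 col=0 char='g'
After 4 (b): row=0 col=0 char='g'
After 5 (h): row=0 col=0 char='g'
After 6 (w): row=0 col=6 char='b'
After 7 (k): row=0 col=6 char='b'
After 8 (l): row=0 col=7 char='l'
After 9 (j): row=1 col=7 char='_'
After 10 (h): row=1 col=6 char='_'
After 11 (^): row=1 col=2 char='l'
After 12 (b): row=0 col=6 char='b'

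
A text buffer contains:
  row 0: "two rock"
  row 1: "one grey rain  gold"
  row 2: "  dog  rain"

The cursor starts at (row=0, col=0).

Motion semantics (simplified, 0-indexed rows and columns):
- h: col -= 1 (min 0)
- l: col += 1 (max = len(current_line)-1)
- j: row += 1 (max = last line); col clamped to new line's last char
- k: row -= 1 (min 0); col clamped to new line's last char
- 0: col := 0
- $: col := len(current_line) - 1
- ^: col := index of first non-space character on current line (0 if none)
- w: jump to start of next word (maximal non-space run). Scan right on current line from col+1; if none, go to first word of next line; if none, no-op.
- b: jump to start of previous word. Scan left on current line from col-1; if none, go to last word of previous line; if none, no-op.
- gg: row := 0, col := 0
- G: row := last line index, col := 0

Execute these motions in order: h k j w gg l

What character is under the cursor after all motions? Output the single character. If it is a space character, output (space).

After 1 (h): row=0 col=0 char='t'
After 2 (k): row=0 col=0 char='t'
After 3 (j): row=1 col=0 char='o'
After 4 (w): row=1 col=4 char='g'
After 5 (gg): row=0 col=0 char='t'
After 6 (l): row=0 col=1 char='w'

Answer: w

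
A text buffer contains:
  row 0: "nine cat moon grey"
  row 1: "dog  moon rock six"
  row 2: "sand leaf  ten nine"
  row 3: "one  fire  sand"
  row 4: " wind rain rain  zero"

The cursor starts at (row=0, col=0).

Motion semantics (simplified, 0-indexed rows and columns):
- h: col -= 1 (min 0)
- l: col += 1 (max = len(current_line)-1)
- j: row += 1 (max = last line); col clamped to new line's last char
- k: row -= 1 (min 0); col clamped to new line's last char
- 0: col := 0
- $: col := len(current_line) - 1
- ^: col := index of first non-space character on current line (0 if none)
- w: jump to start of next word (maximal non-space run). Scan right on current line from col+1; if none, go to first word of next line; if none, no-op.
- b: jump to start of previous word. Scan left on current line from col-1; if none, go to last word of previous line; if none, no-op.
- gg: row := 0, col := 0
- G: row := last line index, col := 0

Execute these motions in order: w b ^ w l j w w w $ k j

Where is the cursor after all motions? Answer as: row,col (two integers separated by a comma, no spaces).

After 1 (w): row=0 col=5 char='c'
After 2 (b): row=0 col=0 char='n'
After 3 (^): row=0 col=0 char='n'
After 4 (w): row=0 col=5 char='c'
After 5 (l): row=0 col=6 char='a'
After 6 (j): row=1 col=6 char='o'
After 7 (w): row=1 col=10 char='r'
After 8 (w): row=1 col=15 char='s'
After 9 (w): row=2 col=0 char='s'
After 10 ($): row=2 col=18 char='e'
After 11 (k): row=1 col=17 char='x'
After 12 (j): row=2 col=17 char='n'

Answer: 2,17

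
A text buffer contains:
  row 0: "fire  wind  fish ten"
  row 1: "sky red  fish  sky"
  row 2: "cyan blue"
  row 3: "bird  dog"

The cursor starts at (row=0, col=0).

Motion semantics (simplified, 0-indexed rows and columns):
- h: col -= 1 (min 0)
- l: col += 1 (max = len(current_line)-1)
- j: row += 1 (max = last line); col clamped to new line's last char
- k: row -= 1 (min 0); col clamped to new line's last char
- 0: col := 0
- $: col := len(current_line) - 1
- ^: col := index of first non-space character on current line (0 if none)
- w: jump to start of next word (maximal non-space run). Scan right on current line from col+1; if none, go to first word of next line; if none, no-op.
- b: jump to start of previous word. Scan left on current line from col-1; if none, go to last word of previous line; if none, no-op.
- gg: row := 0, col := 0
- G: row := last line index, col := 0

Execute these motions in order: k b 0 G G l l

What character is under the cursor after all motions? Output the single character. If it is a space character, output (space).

Answer: r

Derivation:
After 1 (k): row=0 col=0 char='f'
After 2 (b): row=0 col=0 char='f'
After 3 (0): row=0 col=0 char='f'
After 4 (G): row=3 col=0 char='b'
After 5 (G): row=3 col=0 char='b'
After 6 (l): row=3 col=1 char='i'
After 7 (l): row=3 col=2 char='r'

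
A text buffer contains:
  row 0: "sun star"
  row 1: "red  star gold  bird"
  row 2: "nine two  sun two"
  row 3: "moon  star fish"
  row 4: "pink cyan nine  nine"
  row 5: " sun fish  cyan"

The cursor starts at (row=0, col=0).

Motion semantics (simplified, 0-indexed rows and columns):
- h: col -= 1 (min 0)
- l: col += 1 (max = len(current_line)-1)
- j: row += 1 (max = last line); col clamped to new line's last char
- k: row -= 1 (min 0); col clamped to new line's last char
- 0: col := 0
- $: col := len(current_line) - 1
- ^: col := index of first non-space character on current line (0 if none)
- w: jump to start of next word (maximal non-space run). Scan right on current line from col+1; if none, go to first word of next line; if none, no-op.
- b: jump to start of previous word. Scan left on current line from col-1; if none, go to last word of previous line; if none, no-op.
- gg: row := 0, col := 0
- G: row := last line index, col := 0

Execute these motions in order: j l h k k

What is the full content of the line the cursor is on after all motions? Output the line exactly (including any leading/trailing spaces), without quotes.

Answer: sun star

Derivation:
After 1 (j): row=1 col=0 char='r'
After 2 (l): row=1 col=1 char='e'
After 3 (h): row=1 col=0 char='r'
After 4 (k): row=0 col=0 char='s'
After 5 (k): row=0 col=0 char='s'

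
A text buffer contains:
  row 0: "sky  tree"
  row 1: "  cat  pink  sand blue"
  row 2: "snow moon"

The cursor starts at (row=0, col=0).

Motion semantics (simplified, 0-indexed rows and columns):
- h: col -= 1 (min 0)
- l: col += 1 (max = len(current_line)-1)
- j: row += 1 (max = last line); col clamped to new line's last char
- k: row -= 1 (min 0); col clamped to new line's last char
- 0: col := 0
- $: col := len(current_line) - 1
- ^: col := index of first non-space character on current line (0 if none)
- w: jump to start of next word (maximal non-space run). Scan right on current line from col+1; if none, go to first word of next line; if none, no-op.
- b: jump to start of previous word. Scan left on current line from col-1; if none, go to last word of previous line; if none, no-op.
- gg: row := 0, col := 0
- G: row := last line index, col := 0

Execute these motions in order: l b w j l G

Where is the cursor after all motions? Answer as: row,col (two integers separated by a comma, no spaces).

Answer: 2,0

Derivation:
After 1 (l): row=0 col=1 char='k'
After 2 (b): row=0 col=0 char='s'
After 3 (w): row=0 col=5 char='t'
After 4 (j): row=1 col=5 char='_'
After 5 (l): row=1 col=6 char='_'
After 6 (G): row=2 col=0 char='s'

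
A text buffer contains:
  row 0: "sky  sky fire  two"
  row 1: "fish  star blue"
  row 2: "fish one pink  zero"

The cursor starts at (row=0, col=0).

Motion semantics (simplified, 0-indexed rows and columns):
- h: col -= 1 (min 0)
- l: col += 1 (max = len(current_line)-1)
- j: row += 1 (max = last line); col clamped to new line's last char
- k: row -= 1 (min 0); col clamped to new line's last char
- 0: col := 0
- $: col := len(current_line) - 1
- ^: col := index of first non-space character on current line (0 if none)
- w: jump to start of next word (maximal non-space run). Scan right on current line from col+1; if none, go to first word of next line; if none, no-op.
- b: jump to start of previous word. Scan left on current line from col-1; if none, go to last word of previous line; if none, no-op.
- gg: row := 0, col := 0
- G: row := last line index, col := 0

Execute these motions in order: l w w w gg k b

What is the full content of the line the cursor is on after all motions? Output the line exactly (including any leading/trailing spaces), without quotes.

Answer: sky  sky fire  two

Derivation:
After 1 (l): row=0 col=1 char='k'
After 2 (w): row=0 col=5 char='s'
After 3 (w): row=0 col=9 char='f'
After 4 (w): row=0 col=15 char='t'
After 5 (gg): row=0 col=0 char='s'
After 6 (k): row=0 col=0 char='s'
After 7 (b): row=0 col=0 char='s'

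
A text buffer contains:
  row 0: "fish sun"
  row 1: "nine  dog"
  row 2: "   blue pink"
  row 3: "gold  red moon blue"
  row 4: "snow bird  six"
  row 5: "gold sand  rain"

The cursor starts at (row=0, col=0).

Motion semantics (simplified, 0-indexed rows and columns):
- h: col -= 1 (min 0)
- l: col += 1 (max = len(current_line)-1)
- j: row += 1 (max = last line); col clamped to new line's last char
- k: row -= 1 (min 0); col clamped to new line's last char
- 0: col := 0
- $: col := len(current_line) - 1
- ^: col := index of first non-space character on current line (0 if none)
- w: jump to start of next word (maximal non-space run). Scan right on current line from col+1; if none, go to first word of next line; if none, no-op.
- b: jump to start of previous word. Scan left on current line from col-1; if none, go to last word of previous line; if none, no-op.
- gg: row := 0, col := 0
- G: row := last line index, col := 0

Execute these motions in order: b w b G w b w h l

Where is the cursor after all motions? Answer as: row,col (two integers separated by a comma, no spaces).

Answer: 5,5

Derivation:
After 1 (b): row=0 col=0 char='f'
After 2 (w): row=0 col=5 char='s'
After 3 (b): row=0 col=0 char='f'
After 4 (G): row=5 col=0 char='g'
After 5 (w): row=5 col=5 char='s'
After 6 (b): row=5 col=0 char='g'
After 7 (w): row=5 col=5 char='s'
After 8 (h): row=5 col=4 char='_'
After 9 (l): row=5 col=5 char='s'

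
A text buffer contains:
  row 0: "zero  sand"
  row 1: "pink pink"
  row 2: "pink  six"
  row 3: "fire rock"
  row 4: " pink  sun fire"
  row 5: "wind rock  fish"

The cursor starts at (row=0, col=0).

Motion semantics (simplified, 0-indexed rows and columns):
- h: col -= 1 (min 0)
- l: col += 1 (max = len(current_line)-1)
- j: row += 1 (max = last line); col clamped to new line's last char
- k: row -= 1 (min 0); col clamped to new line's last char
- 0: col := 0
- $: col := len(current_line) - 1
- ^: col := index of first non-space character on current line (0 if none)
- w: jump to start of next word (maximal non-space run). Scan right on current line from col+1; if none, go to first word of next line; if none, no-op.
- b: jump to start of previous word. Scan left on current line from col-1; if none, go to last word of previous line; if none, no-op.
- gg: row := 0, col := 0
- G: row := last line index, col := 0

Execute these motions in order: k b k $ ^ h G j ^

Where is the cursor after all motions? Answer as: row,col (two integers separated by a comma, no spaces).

Answer: 5,0

Derivation:
After 1 (k): row=0 col=0 char='z'
After 2 (b): row=0 col=0 char='z'
After 3 (k): row=0 col=0 char='z'
After 4 ($): row=0 col=9 char='d'
After 5 (^): row=0 col=0 char='z'
After 6 (h): row=0 col=0 char='z'
After 7 (G): row=5 col=0 char='w'
After 8 (j): row=5 col=0 char='w'
After 9 (^): row=5 col=0 char='w'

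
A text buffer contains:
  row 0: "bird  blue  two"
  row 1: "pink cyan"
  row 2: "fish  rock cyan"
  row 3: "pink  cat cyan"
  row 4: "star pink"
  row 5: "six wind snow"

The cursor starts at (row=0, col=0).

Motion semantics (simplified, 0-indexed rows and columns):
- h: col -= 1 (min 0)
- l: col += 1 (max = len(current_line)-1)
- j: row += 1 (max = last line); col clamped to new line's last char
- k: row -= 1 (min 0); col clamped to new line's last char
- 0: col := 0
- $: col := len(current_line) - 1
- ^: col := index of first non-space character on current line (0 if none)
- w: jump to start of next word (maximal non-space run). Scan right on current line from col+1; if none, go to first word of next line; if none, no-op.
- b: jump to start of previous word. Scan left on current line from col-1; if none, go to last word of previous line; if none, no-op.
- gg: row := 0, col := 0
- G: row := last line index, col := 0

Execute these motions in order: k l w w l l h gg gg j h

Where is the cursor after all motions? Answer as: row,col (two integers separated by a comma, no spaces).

Answer: 1,0

Derivation:
After 1 (k): row=0 col=0 char='b'
After 2 (l): row=0 col=1 char='i'
After 3 (w): row=0 col=6 char='b'
After 4 (w): row=0 col=12 char='t'
After 5 (l): row=0 col=13 char='w'
After 6 (l): row=0 col=14 char='o'
After 7 (h): row=0 col=13 char='w'
After 8 (gg): row=0 col=0 char='b'
After 9 (gg): row=0 col=0 char='b'
After 10 (j): row=1 col=0 char='p'
After 11 (h): row=1 col=0 char='p'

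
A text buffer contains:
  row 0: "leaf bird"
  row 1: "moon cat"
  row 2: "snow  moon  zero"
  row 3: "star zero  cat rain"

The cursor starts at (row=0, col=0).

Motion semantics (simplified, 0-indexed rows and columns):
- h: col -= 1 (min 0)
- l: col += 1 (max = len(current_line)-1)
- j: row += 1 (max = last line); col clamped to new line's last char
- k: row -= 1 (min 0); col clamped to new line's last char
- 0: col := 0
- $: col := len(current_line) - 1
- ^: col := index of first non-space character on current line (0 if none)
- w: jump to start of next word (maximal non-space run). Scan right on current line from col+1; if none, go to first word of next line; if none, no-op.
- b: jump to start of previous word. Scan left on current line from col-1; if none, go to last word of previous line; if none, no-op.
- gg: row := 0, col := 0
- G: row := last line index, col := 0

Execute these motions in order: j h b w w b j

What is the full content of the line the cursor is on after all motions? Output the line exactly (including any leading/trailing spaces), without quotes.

After 1 (j): row=1 col=0 char='m'
After 2 (h): row=1 col=0 char='m'
After 3 (b): row=0 col=5 char='b'
After 4 (w): row=1 col=0 char='m'
After 5 (w): row=1 col=5 char='c'
After 6 (b): row=1 col=0 char='m'
After 7 (j): row=2 col=0 char='s'

Answer: snow  moon  zero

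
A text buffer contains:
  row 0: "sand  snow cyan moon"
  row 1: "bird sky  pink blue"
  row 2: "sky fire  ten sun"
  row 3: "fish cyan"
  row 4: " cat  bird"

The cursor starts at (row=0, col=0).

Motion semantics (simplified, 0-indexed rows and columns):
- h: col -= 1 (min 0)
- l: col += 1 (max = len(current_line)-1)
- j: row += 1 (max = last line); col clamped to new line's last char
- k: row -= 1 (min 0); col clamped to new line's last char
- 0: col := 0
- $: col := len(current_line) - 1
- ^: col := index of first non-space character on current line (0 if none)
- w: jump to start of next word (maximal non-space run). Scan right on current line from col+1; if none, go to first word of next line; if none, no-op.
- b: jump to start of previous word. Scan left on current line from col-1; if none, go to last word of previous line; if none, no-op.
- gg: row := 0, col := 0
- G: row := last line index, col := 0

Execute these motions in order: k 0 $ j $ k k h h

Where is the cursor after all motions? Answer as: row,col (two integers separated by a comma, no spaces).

After 1 (k): row=0 col=0 char='s'
After 2 (0): row=0 col=0 char='s'
After 3 ($): row=0 col=19 char='n'
After 4 (j): row=1 col=18 char='e'
After 5 ($): row=1 col=18 char='e'
After 6 (k): row=0 col=18 char='o'
After 7 (k): row=0 col=18 char='o'
After 8 (h): row=0 col=17 char='o'
After 9 (h): row=0 col=16 char='m'

Answer: 0,16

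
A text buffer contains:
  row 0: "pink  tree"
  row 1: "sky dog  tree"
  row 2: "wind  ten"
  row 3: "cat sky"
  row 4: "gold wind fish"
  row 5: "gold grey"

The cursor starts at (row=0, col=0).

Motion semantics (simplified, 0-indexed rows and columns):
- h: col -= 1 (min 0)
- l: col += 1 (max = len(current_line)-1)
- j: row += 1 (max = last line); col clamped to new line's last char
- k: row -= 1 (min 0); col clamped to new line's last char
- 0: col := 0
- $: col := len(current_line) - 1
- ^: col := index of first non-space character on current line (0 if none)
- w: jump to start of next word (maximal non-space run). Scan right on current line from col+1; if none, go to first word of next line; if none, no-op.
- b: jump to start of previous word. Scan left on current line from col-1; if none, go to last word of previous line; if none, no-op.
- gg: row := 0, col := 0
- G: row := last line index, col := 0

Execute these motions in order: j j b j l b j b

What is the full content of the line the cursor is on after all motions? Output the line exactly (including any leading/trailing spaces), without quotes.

After 1 (j): row=1 col=0 char='s'
After 2 (j): row=2 col=0 char='w'
After 3 (b): row=1 col=9 char='t'
After 4 (j): row=2 col=8 char='n'
After 5 (l): row=2 col=8 char='n'
After 6 (b): row=2 col=6 char='t'
After 7 (j): row=3 col=6 char='y'
After 8 (b): row=3 col=4 char='s'

Answer: cat sky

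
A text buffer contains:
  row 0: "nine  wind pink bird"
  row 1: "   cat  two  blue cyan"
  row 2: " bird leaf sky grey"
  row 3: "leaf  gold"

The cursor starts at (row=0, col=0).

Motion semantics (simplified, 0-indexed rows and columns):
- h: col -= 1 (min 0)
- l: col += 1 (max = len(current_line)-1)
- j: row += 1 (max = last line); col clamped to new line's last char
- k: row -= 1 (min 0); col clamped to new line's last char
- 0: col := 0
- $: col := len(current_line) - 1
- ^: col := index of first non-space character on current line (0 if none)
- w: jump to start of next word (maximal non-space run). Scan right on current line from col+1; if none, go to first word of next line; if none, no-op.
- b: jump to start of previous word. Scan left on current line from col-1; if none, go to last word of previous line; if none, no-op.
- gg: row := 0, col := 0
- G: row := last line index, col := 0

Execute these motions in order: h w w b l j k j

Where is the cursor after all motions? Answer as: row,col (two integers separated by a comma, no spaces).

After 1 (h): row=0 col=0 char='n'
After 2 (w): row=0 col=6 char='w'
After 3 (w): row=0 col=11 char='p'
After 4 (b): row=0 col=6 char='w'
After 5 (l): row=0 col=7 char='i'
After 6 (j): row=1 col=7 char='_'
After 7 (k): row=0 col=7 char='i'
After 8 (j): row=1 col=7 char='_'

Answer: 1,7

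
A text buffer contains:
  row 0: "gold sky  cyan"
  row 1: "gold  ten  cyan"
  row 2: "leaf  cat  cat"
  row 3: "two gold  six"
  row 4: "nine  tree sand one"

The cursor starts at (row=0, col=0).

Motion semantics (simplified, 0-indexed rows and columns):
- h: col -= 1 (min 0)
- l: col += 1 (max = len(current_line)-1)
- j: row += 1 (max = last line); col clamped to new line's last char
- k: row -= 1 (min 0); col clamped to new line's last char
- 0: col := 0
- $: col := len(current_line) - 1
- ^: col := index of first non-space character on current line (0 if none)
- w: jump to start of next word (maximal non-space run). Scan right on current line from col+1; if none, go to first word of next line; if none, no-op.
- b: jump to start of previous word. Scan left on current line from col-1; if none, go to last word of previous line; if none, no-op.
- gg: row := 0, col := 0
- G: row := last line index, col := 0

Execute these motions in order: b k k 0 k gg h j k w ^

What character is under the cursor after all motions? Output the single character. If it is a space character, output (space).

Answer: g

Derivation:
After 1 (b): row=0 col=0 char='g'
After 2 (k): row=0 col=0 char='g'
After 3 (k): row=0 col=0 char='g'
After 4 (0): row=0 col=0 char='g'
After 5 (k): row=0 col=0 char='g'
After 6 (gg): row=0 col=0 char='g'
After 7 (h): row=0 col=0 char='g'
After 8 (j): row=1 col=0 char='g'
After 9 (k): row=0 col=0 char='g'
After 10 (w): row=0 col=5 char='s'
After 11 (^): row=0 col=0 char='g'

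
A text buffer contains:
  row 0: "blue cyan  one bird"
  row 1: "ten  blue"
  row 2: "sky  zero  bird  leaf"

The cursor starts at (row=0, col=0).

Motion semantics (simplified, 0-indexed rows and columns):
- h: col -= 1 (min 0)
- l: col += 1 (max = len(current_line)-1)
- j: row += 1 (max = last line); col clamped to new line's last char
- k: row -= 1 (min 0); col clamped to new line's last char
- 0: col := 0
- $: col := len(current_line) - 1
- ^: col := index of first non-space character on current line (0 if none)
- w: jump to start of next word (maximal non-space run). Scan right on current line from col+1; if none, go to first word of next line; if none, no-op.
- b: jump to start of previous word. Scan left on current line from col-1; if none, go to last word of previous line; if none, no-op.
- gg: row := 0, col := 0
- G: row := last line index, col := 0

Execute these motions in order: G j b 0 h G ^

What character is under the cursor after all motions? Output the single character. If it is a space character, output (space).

After 1 (G): row=2 col=0 char='s'
After 2 (j): row=2 col=0 char='s'
After 3 (b): row=1 col=5 char='b'
After 4 (0): row=1 col=0 char='t'
After 5 (h): row=1 col=0 char='t'
After 6 (G): row=2 col=0 char='s'
After 7 (^): row=2 col=0 char='s'

Answer: s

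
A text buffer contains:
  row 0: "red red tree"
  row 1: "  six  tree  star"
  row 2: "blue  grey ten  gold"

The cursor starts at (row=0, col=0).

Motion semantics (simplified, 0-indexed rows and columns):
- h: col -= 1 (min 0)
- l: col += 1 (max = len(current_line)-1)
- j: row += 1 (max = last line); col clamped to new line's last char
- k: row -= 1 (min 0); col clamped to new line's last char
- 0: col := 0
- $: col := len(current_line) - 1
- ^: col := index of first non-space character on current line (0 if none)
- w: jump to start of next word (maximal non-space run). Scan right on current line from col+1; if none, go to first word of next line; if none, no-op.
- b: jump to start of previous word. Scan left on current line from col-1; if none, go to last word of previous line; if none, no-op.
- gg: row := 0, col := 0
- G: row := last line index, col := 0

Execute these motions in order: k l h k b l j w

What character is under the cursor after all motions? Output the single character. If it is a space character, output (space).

After 1 (k): row=0 col=0 char='r'
After 2 (l): row=0 col=1 char='e'
After 3 (h): row=0 col=0 char='r'
After 4 (k): row=0 col=0 char='r'
After 5 (b): row=0 col=0 char='r'
After 6 (l): row=0 col=1 char='e'
After 7 (j): row=1 col=1 char='_'
After 8 (w): row=1 col=2 char='s'

Answer: s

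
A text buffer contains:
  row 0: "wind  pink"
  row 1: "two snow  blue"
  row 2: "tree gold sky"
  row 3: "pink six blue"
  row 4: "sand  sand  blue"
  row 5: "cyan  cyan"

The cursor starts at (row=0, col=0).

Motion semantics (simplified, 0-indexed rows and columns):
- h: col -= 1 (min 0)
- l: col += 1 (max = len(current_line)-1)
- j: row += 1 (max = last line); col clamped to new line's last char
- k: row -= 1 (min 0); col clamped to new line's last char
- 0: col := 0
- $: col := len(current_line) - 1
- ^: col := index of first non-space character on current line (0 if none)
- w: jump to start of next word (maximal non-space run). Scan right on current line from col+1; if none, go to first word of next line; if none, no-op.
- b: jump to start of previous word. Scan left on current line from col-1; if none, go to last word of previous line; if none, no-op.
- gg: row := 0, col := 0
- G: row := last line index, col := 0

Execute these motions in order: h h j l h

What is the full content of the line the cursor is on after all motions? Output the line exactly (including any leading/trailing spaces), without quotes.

Answer: two snow  blue

Derivation:
After 1 (h): row=0 col=0 char='w'
After 2 (h): row=0 col=0 char='w'
After 3 (j): row=1 col=0 char='t'
After 4 (l): row=1 col=1 char='w'
After 5 (h): row=1 col=0 char='t'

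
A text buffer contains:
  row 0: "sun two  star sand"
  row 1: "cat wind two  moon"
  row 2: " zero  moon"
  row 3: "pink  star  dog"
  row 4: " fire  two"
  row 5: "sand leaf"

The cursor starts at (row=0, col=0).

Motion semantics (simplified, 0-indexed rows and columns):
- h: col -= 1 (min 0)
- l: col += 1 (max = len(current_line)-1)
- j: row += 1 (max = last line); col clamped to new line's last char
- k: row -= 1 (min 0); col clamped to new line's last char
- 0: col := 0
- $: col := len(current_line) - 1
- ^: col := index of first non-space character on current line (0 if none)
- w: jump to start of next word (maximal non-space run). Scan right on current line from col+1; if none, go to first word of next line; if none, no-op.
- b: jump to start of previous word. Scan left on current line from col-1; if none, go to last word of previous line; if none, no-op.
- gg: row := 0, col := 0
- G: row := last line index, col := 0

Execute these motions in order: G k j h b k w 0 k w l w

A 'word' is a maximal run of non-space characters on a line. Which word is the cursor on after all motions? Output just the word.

After 1 (G): row=5 col=0 char='s'
After 2 (k): row=4 col=0 char='_'
After 3 (j): row=5 col=0 char='s'
After 4 (h): row=5 col=0 char='s'
After 5 (b): row=4 col=7 char='t'
After 6 (k): row=3 col=7 char='t'
After 7 (w): row=3 col=12 char='d'
After 8 (0): row=3 col=0 char='p'
After 9 (k): row=2 col=0 char='_'
After 10 (w): row=2 col=1 char='z'
After 11 (l): row=2 col=2 char='e'
After 12 (w): row=2 col=7 char='m'

Answer: moon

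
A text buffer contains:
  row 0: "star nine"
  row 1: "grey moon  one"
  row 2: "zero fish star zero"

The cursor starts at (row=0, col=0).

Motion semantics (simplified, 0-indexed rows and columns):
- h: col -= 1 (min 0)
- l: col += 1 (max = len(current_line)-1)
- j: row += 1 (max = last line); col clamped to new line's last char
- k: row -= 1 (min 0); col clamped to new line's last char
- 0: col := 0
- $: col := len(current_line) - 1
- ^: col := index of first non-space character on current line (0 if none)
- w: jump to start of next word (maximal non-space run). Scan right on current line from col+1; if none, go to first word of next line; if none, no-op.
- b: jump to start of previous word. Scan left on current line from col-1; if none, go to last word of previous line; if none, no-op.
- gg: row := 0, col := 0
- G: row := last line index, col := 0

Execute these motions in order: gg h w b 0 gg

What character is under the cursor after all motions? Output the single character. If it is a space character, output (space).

Answer: s

Derivation:
After 1 (gg): row=0 col=0 char='s'
After 2 (h): row=0 col=0 char='s'
After 3 (w): row=0 col=5 char='n'
After 4 (b): row=0 col=0 char='s'
After 5 (0): row=0 col=0 char='s'
After 6 (gg): row=0 col=0 char='s'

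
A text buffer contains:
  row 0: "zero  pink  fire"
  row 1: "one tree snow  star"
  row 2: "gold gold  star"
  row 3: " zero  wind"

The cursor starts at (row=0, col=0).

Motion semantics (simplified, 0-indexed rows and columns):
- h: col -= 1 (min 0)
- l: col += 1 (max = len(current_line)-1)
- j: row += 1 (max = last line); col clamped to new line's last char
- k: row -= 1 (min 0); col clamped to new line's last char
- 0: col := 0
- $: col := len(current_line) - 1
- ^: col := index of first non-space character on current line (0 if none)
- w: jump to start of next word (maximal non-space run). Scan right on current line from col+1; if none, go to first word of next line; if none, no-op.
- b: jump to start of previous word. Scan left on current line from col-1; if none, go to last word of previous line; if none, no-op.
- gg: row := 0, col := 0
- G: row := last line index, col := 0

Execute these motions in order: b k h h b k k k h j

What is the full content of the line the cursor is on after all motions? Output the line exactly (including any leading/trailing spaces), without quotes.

After 1 (b): row=0 col=0 char='z'
After 2 (k): row=0 col=0 char='z'
After 3 (h): row=0 col=0 char='z'
After 4 (h): row=0 col=0 char='z'
After 5 (b): row=0 col=0 char='z'
After 6 (k): row=0 col=0 char='z'
After 7 (k): row=0 col=0 char='z'
After 8 (k): row=0 col=0 char='z'
After 9 (h): row=0 col=0 char='z'
After 10 (j): row=1 col=0 char='o'

Answer: one tree snow  star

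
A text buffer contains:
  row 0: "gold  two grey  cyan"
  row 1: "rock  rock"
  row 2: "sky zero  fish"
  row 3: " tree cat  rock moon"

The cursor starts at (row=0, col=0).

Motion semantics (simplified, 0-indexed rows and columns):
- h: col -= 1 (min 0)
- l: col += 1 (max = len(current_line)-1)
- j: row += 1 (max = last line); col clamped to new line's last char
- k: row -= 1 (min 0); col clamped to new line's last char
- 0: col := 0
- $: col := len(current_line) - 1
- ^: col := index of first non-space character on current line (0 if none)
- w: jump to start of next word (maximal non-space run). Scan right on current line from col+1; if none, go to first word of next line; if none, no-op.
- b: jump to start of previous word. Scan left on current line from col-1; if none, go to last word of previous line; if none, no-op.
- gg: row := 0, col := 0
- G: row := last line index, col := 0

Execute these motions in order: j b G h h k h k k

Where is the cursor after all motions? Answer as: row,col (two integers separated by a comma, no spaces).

After 1 (j): row=1 col=0 char='r'
After 2 (b): row=0 col=16 char='c'
After 3 (G): row=3 col=0 char='_'
After 4 (h): row=3 col=0 char='_'
After 5 (h): row=3 col=0 char='_'
After 6 (k): row=2 col=0 char='s'
After 7 (h): row=2 col=0 char='s'
After 8 (k): row=1 col=0 char='r'
After 9 (k): row=0 col=0 char='g'

Answer: 0,0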